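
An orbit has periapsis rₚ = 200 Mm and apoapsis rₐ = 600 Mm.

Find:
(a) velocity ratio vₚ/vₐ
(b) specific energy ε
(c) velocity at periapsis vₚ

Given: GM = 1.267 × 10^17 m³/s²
rₚ = 200 Mm = 2 × 10^8 m
rₐ = 600 Mm = 6 × 10^8 m
GM = 1.267 × 10^17 m³/s²
a = (rₚ + rₐ)/2 = 4 × 10^8 m
e = (rₐ − rₚ)/(rₐ + rₚ) = (4 × 10^8) / (8 × 10^8) = 0.5
(a) vₚ/vₐ = rₐ/rₚ (angular momentum) = (6 × 10^8) / (2 × 10^8) = 3 ≈ 3
(b) 2a = 8 × 10^8 m;  ε = −GM/(2a) = -1.58375 × 10^8 J/kg ≈ -158.4 MJ/kg
(c) vₚ² = GM (2/rₚ − 1/a) = 1.267 × 10^17 × (1 × 10^-8 − 2.5 × 10^-9) = 9.5025 × 10^8 m²/s²;  vₚ = 30826.1 m/s ≈ 30.83 km/s

Final answer:
(a) velocity ratio vₚ/vₐ = 3
(b) specific energy ε = -158.4 MJ/kg
(c) velocity at periapsis vₚ = 30.83 km/s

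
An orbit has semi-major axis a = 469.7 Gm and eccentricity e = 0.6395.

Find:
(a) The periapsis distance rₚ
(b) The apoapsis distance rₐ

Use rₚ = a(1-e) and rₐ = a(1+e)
a = 469.7 Gm = 4.697 × 10^11 m
e = 0.6395:  1 − e = 0.3605,  1 + e = 1.6395
(a) rₚ = a(1 − e) = 4.697 × 10^11 m × 0.3605 = 1.69327 × 10^11 m ≈ 169.3 Gm
(b) rₐ = a(1 + e) = 4.697 × 10^11 m × 1.6395 = 7.70073 × 10^11 m ≈ 770.1 Gm

Final answer:
(a) rₚ = 169.3 Gm
(b) rₐ = 770.1 Gm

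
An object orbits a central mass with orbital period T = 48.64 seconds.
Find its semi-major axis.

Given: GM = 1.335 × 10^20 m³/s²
T = 48.64 seconds
GM = 1.335 × 10^20 m³/s²
Kepler's third law: a³ = GM T² / (4π²)
T² = 2365.85 s²
a³ = (1.335 × 10^20) × 2365.85 / (4π²) = 8.00034 × 10^21 m³
a = (a³)^(1/3) = 2.00003 × 10^7 m ≈ 20 Mm

Final answer: 20 Mm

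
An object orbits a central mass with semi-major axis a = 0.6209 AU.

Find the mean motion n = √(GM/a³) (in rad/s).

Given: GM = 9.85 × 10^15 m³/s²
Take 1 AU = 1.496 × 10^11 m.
a = 0.6209 AU = 9.28866 × 10^10 m
GM = 9.85 × 10^15 m³/s²
a³ = 8.01419 × 10^32 m³
GM/a³ = (9.85 × 10^15) / (8.01419 × 10^32) = 1.22907 × 10^-17 s⁻²
n = √(GM/a³) = 3.50581 × 10^-9 rad/s ≈ 3.506 × 10^-9 rad/s

Final answer: n = 3.506 × 10^-9 rad/s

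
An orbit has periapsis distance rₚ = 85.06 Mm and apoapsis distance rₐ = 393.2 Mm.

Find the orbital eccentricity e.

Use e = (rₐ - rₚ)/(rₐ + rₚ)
rₚ = 85.06 Mm = 8.506 × 10^7 m
rₐ = 393.2 Mm = 3.932 × 10^8 m
rₐ − rₚ = 3.0814 × 10^8 m
rₐ + rₚ = 4.7826 × 10^8 m
e = (rₐ − rₚ)/(rₐ + rₚ) = 0.644294

Final answer: e = 0.6443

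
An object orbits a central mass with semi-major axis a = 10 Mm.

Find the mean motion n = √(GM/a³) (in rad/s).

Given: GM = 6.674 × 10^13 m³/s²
a = 10 Mm = 1 × 10^7 m
GM = 6.674 × 10^13 m³/s²
a³ = 1 × 10^21 m³
GM/a³ = (6.674 × 10^13) / (1 × 10^21) = 6.674 × 10^-8 s⁻²
n = √(GM/a³) = 0.000258341 rad/s ≈ 0.0002583 rad/s

Final answer: n = 0.0002583 rad/s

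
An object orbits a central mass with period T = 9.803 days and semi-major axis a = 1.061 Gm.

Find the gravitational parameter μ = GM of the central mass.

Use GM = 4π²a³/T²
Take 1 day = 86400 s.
T = 9.803 days = 846979 s
a = 1.061 Gm = 1.061 × 10^9 m
a³ = 1.19439 × 10^27 m³
T² = 7.17374 × 10^11 s²
GM = 4π² × (1.19439 × 10^27) / (7.17374 × 10^11) = 6.57295 × 10^16 m³/s²
GM ≈ 6.573 × 10^16 m³/s²

Final answer: GM = 6.573 × 10^16 m³/s²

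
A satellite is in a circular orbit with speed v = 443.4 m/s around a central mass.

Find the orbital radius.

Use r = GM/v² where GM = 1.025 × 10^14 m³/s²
v = 443.4 m/s
GM = 1.025 × 10^14 m³/s²
v² = 196604 m²/s²
r = GM/v² = (1.025 × 10^14) / 196604 = 5.21354 × 10^8 m ≈ 521.4 Mm

Final answer: 521.4 Mm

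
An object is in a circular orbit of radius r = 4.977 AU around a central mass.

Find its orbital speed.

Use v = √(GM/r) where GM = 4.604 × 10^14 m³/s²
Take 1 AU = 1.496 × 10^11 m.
r = 4.977 AU = 7.44559 × 10^11 m
GM = 4.604 × 10^14 m³/s²
GM/r = (4.604 × 10^14) / (7.44559 × 10^11) = 618.352 m²/s²
v = √(GM/r) = 24.8667 m/s ≈ 24.87 m/s

Final answer: 24.87 m/s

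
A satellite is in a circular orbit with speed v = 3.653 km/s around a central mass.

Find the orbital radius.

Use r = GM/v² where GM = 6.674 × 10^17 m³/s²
v = 3.653 km/s = 3653 m/s
GM = 6.674 × 10^17 m³/s²
v² = 1.33444 × 10^7 m²/s²
r = GM/v² = (6.674 × 10^17) / (1.33444 × 10^7) = 5.00135 × 10^10 m ≈ 50.01 Gm

Final answer: 50.01 Gm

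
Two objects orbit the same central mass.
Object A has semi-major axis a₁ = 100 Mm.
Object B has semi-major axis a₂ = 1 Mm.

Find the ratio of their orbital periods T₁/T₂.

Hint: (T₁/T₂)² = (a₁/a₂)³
a₁ = 100 Mm = 1 × 10^8 m
a₂ = 1 Mm = 1 × 10^6 m
a₁/a₂ = 100
T₁/T₂ = (a₁/a₂)^(3/2) = (100)^1.5 = 1000

Final answer: T₁/T₂ = 1000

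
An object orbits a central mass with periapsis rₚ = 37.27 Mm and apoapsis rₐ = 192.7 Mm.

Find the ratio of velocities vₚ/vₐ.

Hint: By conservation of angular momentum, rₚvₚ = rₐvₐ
rₚ = 37.27 Mm = 3.727 × 10^7 m
rₐ = 192.7 Mm = 1.927 × 10^8 m
rₚvₚ = rₐvₐ  ⇒  vₚ/vₐ = rₐ/rₚ
vₚ/vₐ = (1.927 × 10^8) / (3.727 × 10^7) = 5.17038

Final answer: vₚ/vₐ = 5.17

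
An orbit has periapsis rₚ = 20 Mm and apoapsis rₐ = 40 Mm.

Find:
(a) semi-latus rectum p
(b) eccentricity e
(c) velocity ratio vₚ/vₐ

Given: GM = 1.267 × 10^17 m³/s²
rₚ = 20 Mm = 2 × 10^7 m
rₐ = 40 Mm = 4 × 10^7 m
GM = 1.267 × 10^17 m³/s²
a = (rₚ + rₐ)/2 = 3 × 10^7 m
e = (rₐ − rₚ)/(rₐ + rₚ) = (2 × 10^7) / (6 × 10^7) = 0.333333
(a) 1 − e² = 0.888889;  p = a(1 − e²) = 3 × 10^7 × 0.888889 = 2.66667 × 10^7 m ≈ 26.67 Mm
(b) e = 0.333333 ≈ 0.3333
(c) vₚ/vₐ = rₐ/rₚ (angular momentum) = (4 × 10^7) / (2 × 10^7) = 2 ≈ 2

Final answer:
(a) semi-latus rectum p = 26.67 Mm
(b) eccentricity e = 0.3333
(c) velocity ratio vₚ/vₐ = 2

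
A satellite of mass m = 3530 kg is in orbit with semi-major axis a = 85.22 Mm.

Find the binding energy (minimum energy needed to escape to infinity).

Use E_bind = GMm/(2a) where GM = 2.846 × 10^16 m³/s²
a = 85.22 Mm = 8.522 × 10^7 m
GM = 2.846 × 10^16 m³/s²
m = 3530 kg
GMm = 2.846 × 10^16 × 3530 = 1.00464 × 10^20 m³·kg/s²
2a = 1.7044 × 10^8 m
E_bind = GMm/(2a) = 5.89438 × 10^11 J ≈ 589.4 GJ

Final answer: 589.4 GJ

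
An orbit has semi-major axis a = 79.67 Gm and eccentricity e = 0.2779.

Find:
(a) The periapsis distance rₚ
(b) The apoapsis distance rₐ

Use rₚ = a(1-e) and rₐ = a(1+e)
a = 79.67 Gm = 7.967 × 10^10 m
e = 0.2779:  1 − e = 0.7221,  1 + e = 1.2779
(a) rₚ = a(1 − e) = 7.967 × 10^10 m × 0.7221 = 5.75297 × 10^10 m ≈ 57.53 Gm
(b) rₐ = a(1 + e) = 7.967 × 10^10 m × 1.2779 = 1.0181 × 10^11 m ≈ 101.8 Gm

Final answer:
(a) rₚ = 57.53 Gm
(b) rₐ = 101.8 Gm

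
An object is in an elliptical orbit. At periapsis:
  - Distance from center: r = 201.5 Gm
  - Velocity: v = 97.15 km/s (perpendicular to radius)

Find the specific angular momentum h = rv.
r = 201.5 Gm = 2.015 × 10^11 m
v = 97.15 km/s = 97150 m/s
h = rv = 2.015 × 10^11 × 97150 = 1.95757 × 10^16 m²/s ≈ 1.958 × 10^16 m²/s

Final answer: h = 1.958 × 10^16 m²/s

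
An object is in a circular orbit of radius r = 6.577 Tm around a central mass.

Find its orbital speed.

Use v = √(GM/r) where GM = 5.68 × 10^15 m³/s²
r = 6.577 Tm = 6.577 × 10^12 m
GM = 5.68 × 10^15 m³/s²
GM/r = (5.68 × 10^15) / (6.577 × 10^12) = 863.616 m²/s²
v = √(GM/r) = 29.3873 m/s ≈ 29.39 m/s

Final answer: 29.39 m/s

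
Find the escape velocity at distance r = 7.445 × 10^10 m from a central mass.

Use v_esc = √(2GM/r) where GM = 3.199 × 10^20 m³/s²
r = 7.445 × 10^10 m
GM = 3.199 × 10^20 m³/s²
2GM/r = 2 × (3.199 × 10^20) / (7.445 × 10^10) = 8.59369 × 10^9 m²/s²
v_esc = √(2GM/r) = 92702.1 m/s ≈ 92.7 km/s

Final answer: 92.7 km/s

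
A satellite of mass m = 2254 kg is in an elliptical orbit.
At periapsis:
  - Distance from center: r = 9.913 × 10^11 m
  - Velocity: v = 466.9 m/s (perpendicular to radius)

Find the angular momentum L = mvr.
r = 9.913 × 10^11 m
v = 466.9 m/s
vr = 466.9 × 9.913 × 10^11 = 4.62838 × 10^14 m²/s
L = m × vr = 2254 × 4.62838 × 10^14 = 1.04324 × 10^18 kg·m²/s ≈ 1.043 × 10^18 kg·m²/s

Final answer: L = 1.043 × 10^18 kg·m²/s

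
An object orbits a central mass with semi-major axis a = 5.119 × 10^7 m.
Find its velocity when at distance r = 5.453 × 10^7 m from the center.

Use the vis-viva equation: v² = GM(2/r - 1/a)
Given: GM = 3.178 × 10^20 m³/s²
a = 5.119 × 10^7 m
r = 5.453 × 10^7 m
GM = 3.178 × 10^20 m³/s²
2/r − 1/a = 3.66771 × 10^-8 − 1.95351 × 10^-8 = 1.7142 × 10^-8 m⁻¹
v² = GM (2/r − 1/a) = 5.44773 × 10^12 m²/s²
v = 2.33404 × 10^6 m/s ≈ 2334 km/s

Final answer: 2334 km/s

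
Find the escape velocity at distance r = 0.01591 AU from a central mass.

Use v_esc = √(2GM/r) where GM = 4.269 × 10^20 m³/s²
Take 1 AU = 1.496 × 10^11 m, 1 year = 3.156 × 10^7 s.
r = 0.01591 AU = 2.38014 × 10^9 m
GM = 4.269 × 10^20 m³/s²
2GM/r = 2 × (4.269 × 10^20) / (2.38014 × 10^9) = 3.58719 × 10^11 m²/s²
v_esc = √(2GM/r) = 598932 m/s ≈ 126.4 AU/year

Final answer: 126.4 AU/year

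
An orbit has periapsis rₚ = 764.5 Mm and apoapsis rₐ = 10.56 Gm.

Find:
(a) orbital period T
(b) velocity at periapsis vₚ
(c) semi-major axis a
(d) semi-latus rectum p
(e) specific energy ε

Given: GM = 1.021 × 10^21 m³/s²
rₚ = 764.5 Mm = 7.645 × 10^8 m
rₐ = 10.56 Gm = 1.056 × 10^10 m
GM = 1.021 × 10^21 m³/s²
a = (rₚ + rₐ)/2 = 5.66225 × 10^9 m
e = (rₐ − rₚ)/(rₐ + rₚ) = (9.7955 × 10^9) / (1.13245 × 10^10) = 0.864983
(a) a³ = 1.81538 × 10^29 m³;  T = 2π √(a³/GM) = 2π × 13334.3 s = 83782 s ≈ 23.27 hours
(b) vₚ² = GM (2/rₚ − 1/a) = 1.021 × 10^21 × (2.61609 × 10^-9 − 1.76608 × 10^-10) = 2.49071 × 10^12 m²/s²;  vₚ = 1.5782 × 10^6 m/s ≈ 1578 km/s
(c) a = 5.66225 × 10^9 m ≈ 5.662 Gm
(d) 1 − e² = 0.251804;  p = a(1 − e²) = 5.66225 × 10^9 × 0.251804 = 1.42578 × 10^9 m ≈ 1.426 Gm
(e) 2a = 1.13245 × 10^10 m;  ε = −GM/(2a) = -9.01585 × 10^10 J/kg ≈ -90.16 GJ/kg

Final answer:
(a) orbital period T = 23.27 hours
(b) velocity at periapsis vₚ = 1578 km/s
(c) semi-major axis a = 5.662 Gm
(d) semi-latus rectum p = 1.426 Gm
(e) specific energy ε = -90.16 GJ/kg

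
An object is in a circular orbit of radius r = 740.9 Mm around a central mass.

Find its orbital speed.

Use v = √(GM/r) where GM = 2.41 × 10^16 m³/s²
r = 740.9 Mm = 7.409 × 10^8 m
GM = 2.41 × 10^16 m³/s²
GM/r = (2.41 × 10^16) / (7.409 × 10^8) = 3.2528 × 10^7 m²/s²
v = √(GM/r) = 5703.33 m/s ≈ 5.703 km/s

Final answer: 5.703 km/s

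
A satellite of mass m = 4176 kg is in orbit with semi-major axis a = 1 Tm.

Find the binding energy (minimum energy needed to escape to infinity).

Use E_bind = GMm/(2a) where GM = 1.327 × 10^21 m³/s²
a = 1 Tm = 1 × 10^12 m
GM = 1.327 × 10^21 m³/s²
m = 4176 kg
GMm = 1.327 × 10^21 × 4176 = 5.54155 × 10^24 m³·kg/s²
2a = 2 × 10^12 m
E_bind = GMm/(2a) = 2.77078 × 10^12 J ≈ 2.771 TJ

Final answer: 2.771 TJ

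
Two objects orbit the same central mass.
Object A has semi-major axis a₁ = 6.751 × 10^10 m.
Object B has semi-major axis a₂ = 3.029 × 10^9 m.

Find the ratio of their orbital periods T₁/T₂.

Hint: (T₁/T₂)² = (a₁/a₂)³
a₁ = 6.751 × 10^10 m
a₂ = 3.029 × 10^9 m
a₁/a₂ = 22.2879
T₁/T₂ = (a₁/a₂)^(3/2) = (22.2879)^1.5 = 105.221

Final answer: T₁/T₂ = 105.2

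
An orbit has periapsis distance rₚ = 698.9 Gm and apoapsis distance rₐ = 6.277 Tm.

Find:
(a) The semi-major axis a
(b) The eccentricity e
rₚ = 698.9 Gm = 6.989 × 10^11 m
rₐ = 6.277 Tm = 6.277 × 10^12 m
(a) a = (rₚ + rₐ)/2 = 3.48795 × 10^12 m ≈ 3.488 Tm
(b) e = (rₐ − rₚ)/(rₐ + rₚ) = (5.5781 × 10^12) / (6.9759 × 10^12) = 0.799624

Final answer:
(a) a = 3.488 Tm
(b) e = 0.7996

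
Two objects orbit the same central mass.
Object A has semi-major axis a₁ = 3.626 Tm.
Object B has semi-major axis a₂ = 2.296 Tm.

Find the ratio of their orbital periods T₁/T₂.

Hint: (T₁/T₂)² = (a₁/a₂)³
a₁ = 3.626 Tm = 3.626 × 10^12 m
a₂ = 2.296 Tm = 2.296 × 10^12 m
a₁/a₂ = 1.57927
T₁/T₂ = (a₁/a₂)^(3/2) = (1.57927)^1.5 = 1.98465

Final answer: T₁/T₂ = 1.985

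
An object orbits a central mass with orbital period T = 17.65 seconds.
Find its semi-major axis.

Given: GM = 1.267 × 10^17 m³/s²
T = 17.65 seconds
GM = 1.267 × 10^17 m³/s²
Kepler's third law: a³ = GM T² / (4π²)
T² = 311.522 s²
a³ = (1.267 × 10^17) × 311.522 / (4π²) = 9.99784 × 10^17 m³
a = (a³)^(1/3) = 999928 m ≈ 999.9 km

Final answer: 999.9 km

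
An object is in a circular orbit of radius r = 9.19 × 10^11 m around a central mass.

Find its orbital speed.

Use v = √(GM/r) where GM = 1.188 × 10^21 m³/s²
r = 9.19 × 10^11 m
GM = 1.188 × 10^21 m³/s²
GM/r = (1.188 × 10^21) / (9.19 × 10^11) = 1.29271 × 10^9 m²/s²
v = √(GM/r) = 35954.3 m/s ≈ 35.95 km/s

Final answer: 35.95 km/s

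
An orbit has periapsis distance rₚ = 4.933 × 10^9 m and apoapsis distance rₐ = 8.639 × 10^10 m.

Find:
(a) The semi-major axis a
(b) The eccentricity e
rₚ = 4.933 × 10^9 m
rₐ = 8.639 × 10^10 m
(a) a = (rₚ + rₐ)/2 = 4.56615 × 10^10 m ≈ 4.566 × 10^10 m
(b) e = (rₐ − rₚ)/(rₐ + rₚ) = (8.1457 × 10^10) / (9.1323 × 10^10) = 0.891966

Final answer:
(a) a = 4.566 × 10^10 m
(b) e = 0.892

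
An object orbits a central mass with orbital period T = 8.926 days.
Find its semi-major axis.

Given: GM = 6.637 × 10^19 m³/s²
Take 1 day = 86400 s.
T = 8.926 days = 771206 s
GM = 6.637 × 10^19 m³/s²
Kepler's third law: a³ = GM T² / (4π²)
T² = 5.94759 × 10^11 s²
a³ = (6.637 × 10^19) × (5.94759 × 10^11) / (4π²) = 9.99893 × 10^29 m³
a = (a³)^(1/3) = 9.99964 × 10^9 m ≈ 10 Gm

Final answer: 10 Gm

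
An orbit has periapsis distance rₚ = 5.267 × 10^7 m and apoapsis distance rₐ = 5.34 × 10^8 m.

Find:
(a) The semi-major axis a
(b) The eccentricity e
rₚ = 5.267 × 10^7 m
rₐ = 5.34 × 10^8 m
(a) a = (rₚ + rₐ)/2 = 2.93335 × 10^8 m ≈ 2.933 × 10^8 m
(b) e = (rₐ − rₚ)/(rₐ + rₚ) = (4.8133 × 10^8) / (5.8667 × 10^8) = 0.820444

Final answer:
(a) a = 2.933 × 10^8 m
(b) e = 0.8204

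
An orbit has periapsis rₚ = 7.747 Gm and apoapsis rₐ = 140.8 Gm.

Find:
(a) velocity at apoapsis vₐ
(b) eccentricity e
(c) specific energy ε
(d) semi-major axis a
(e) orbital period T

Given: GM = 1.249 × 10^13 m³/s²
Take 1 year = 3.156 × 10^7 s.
rₚ = 7.747 Gm = 7.747 × 10^9 m
rₐ = 140.8 Gm = 1.408 × 10^11 m
GM = 1.249 × 10^13 m³/s²
a = (rₚ + rₐ)/2 = 7.42735 × 10^10 m
e = (rₐ − rₚ)/(rₐ + rₚ) = (1.33053 × 10^11) / (1.48547 × 10^11) = 0.895696
(a) vₐ² = GM (2/rₐ − 1/a) = 1.249 × 10^13 × (1.42045 × 10^-11 − 1.34638 × 10^-11) = 9.25251 m²/s²;  vₐ = 3.04179 m/s ≈ 3.042 m/s
(b) e = 0.895696 ≈ 0.8957
(c) 2a = 1.48547 × 10^11 m;  ε = −GM/(2a) = -84.0811 J/kg ≈ -84.08 J/kg
(d) a = 7.42735 × 10^10 m ≈ 74.27 Gm
(e) a³ = 4.09734 × 10^32 m³;  T = 2π √(a³/GM) = 2π × 5.72756 × 10^9 s = 3.59873 × 10^10 s ≈ 1140 years

Final answer:
(a) velocity at apoapsis vₐ = 3.042 m/s
(b) eccentricity e = 0.8957
(c) specific energy ε = -84.08 J/kg
(d) semi-major axis a = 74.27 Gm
(e) orbital period T = 1140 years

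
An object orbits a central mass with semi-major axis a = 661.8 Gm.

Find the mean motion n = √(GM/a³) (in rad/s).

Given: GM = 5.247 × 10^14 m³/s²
a = 661.8 Gm = 6.618 × 10^11 m
GM = 5.247 × 10^14 m³/s²
a³ = 2.89855 × 10^35 m³
GM/a³ = (5.247 × 10^14) / (2.89855 × 10^35) = 1.81022 × 10^-21 s⁻²
n = √(GM/a³) = 4.25467 × 10^-11 rad/s ≈ 4.255 × 10^-11 rad/s

Final answer: n = 4.255 × 10^-11 rad/s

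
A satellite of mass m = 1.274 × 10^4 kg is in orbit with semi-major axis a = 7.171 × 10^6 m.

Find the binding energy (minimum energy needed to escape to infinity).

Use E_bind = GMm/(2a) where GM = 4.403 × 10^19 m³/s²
a = 7.171 × 10^6 m
GM = 4.403 × 10^19 m³/s²
m = 1.274 × 10^4 kg
GMm = 4.403 × 10^19 × 12740 = 5.60942 × 10^23 m³·kg/s²
2a = 1.4342 × 10^7 m
E_bind = GMm/(2a) = 3.91119 × 10^16 J ≈ 39.11 PJ

Final answer: 39.11 PJ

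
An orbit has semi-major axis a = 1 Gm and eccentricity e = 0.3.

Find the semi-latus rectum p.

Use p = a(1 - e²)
a = 1 Gm = 1 × 10^9 m
e = 0.3,  e² = 0.09,  1 − e² = 0.91
p = a(1 − e²) = 1 × 10^9 m × 0.91 = 9.1 × 10^8 m ≈ 910 Mm

Final answer: p = 910 Mm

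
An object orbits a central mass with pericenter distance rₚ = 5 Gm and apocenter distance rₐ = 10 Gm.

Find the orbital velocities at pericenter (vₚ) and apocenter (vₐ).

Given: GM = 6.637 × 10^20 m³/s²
rₚ = 5 Gm = 5 × 10^9 m
rₐ = 10 Gm = 1 × 10^10 m
GM = 6.637 × 10^20 m³/s²
a = (rₚ + rₐ)/2 = 7.5 × 10^9 m
Vis-viva: v² = GM (2/r − 1/a)
vₚ² = 6.637 × 10^20 × (4 × 10^-10 − 1.33333 × 10^-10) = 1.76987 × 10^11 m²/s²
vₚ = 420698 m/s ≈ 420.7 km/s
vₐ² = 6.637 × 10^20 × (2 × 10^-10 − 1.33333 × 10^-10) = 4.42467 × 10^10 m²/s²
vₐ = 210349 m/s ≈ 210.3 km/s

Final answer: vₚ = 420.7 km/s, vₐ = 210.3 km/s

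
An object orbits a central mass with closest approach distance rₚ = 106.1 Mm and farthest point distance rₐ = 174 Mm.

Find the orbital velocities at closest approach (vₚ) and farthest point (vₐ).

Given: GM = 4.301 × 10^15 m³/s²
rₚ = 106.1 Mm = 1.061 × 10^8 m
rₐ = 174 Mm = 1.74 × 10^8 m
GM = 4.301 × 10^15 m³/s²
a = (rₚ + rₐ)/2 = 1.4005 × 10^8 m
Vis-viva: v² = GM (2/r − 1/a)
vₚ² = 4.301 × 10^15 × (1.88501 × 10^-8 − 7.14031 × 10^-9) = 5.0364 × 10^7 m²/s²
vₚ = 7096.76 m/s ≈ 7.097 km/s
vₐ² = 4.301 × 10^15 × (1.14943 × 10^-8 − 7.14031 × 10^-9) = 1.87263 × 10^7 m²/s²
vₐ = 4327.39 m/s ≈ 4.327 km/s

Final answer: vₚ = 7.097 km/s, vₐ = 4.327 km/s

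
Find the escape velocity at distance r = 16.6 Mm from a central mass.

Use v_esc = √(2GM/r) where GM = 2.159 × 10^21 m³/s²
r = 16.6 Mm = 1.66 × 10^7 m
GM = 2.159 × 10^21 m³/s²
2GM/r = 2 × (2.159 × 10^21) / (1.66 × 10^7) = 2.6012 × 10^14 m²/s²
v_esc = √(2GM/r) = 1.61283 × 10^7 m/s ≈ 1.613 × 10^4 km/s

Final answer: 1.613 × 10^4 km/s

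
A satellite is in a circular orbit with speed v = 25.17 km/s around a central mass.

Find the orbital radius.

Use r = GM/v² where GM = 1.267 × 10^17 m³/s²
v = 25.17 km/s = 25170 m/s
GM = 1.267 × 10^17 m³/s²
v² = 6.33529 × 10^8 m²/s²
r = GM/v² = (1.267 × 10^17) / (6.33529 × 10^8) = 1.99991 × 10^8 m ≈ 200 Mm

Final answer: 200 Mm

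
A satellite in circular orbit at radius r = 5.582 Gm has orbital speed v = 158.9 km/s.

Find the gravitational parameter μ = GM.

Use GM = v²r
r = 5.582 Gm = 5.582 × 10^9 m
v = 158.9 km/s = 158900 m/s
v² = 2.52492 × 10^10 m²/s²
GM = v²r = 2.52492 × 10^10 × 5.582 × 10^9 = 1.40941 × 10^20 m³/s²
GM ≈ 1.409 × 10^20 m³/s²

Final answer: GM = 1.409 × 10^20 m³/s²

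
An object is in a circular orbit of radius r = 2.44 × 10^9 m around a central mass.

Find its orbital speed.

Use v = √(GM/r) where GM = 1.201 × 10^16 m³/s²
r = 2.44 × 10^9 m
GM = 1.201 × 10^16 m³/s²
GM/r = (1.201 × 10^16) / (2.44 × 10^9) = 4.92213 × 10^6 m²/s²
v = √(GM/r) = 2218.59 m/s ≈ 2.219 km/s

Final answer: 2.219 km/s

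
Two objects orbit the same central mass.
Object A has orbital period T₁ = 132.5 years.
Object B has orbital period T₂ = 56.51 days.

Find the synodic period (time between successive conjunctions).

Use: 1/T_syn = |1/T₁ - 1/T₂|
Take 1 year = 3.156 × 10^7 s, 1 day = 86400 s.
T₁ = 132.5 years = 4.1817 × 10^9 s
T₂ = 56.51 days = 4.88246 × 10^6 s
1/T₁ = 2.39137 × 10^-10 s⁻¹
1/T₂ = 2.04815 × 10^-7 s⁻¹
|1/T₁ − 1/T₂| = 2.04575 × 10^-7 s⁻¹
T_syn = 1 / |1/T₁ − 1/T₂| = 4.88817 × 10^6 s ≈ 56.58 days

Final answer: T_syn = 56.58 days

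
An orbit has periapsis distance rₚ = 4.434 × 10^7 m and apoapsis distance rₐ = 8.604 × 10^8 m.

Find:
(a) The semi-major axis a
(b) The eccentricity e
rₚ = 4.434 × 10^7 m
rₐ = 8.604 × 10^8 m
(a) a = (rₚ + rₐ)/2 = 4.5237 × 10^8 m ≈ 4.524 × 10^8 m
(b) e = (rₐ − rₚ)/(rₐ + rₚ) = (8.1606 × 10^8) / (9.0474 × 10^8) = 0.901983

Final answer:
(a) a = 4.524 × 10^8 m
(b) e = 0.902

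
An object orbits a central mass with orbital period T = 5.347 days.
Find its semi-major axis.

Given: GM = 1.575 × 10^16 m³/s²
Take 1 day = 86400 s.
T = 5.347 days = 461981 s
GM = 1.575 × 10^16 m³/s²
Kepler's third law: a³ = GM T² / (4π²)
T² = 2.13426 × 10^11 s²
a³ = (1.575 × 10^16) × (2.13426 × 10^11) / (4π²) = 8.51469 × 10^25 m³
a = (a³)^(1/3) = 4.39936 × 10^8 m ≈ 439.9 Mm

Final answer: 439.9 Mm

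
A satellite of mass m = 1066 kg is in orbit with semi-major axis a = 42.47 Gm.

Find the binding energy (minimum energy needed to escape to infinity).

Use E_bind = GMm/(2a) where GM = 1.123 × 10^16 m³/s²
a = 42.47 Gm = 4.247 × 10^10 m
GM = 1.123 × 10^16 m³/s²
m = 1066 kg
GMm = 1.123 × 10^16 × 1066 = 1.19712 × 10^19 m³·kg/s²
2a = 8.494 × 10^10 m
E_bind = GMm/(2a) = 1.40937 × 10^8 J ≈ 140.9 MJ

Final answer: 140.9 MJ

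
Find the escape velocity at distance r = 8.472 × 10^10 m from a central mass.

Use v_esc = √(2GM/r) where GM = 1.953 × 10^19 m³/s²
r = 8.472 × 10^10 m
GM = 1.953 × 10^19 m³/s²
2GM/r = 2 × (1.953 × 10^19) / (8.472 × 10^10) = 4.61048 × 10^8 m²/s²
v_esc = √(2GM/r) = 21472 m/s ≈ 21.47 km/s

Final answer: 21.47 km/s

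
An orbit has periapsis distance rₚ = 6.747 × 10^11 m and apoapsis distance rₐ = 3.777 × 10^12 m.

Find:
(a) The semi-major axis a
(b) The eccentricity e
rₚ = 6.747 × 10^11 m
rₐ = 3.777 × 10^12 m
(a) a = (rₚ + rₐ)/2 = 2.22585 × 10^12 m ≈ 2.226 × 10^12 m
(b) e = (rₐ − rₚ)/(rₐ + rₚ) = (3.1023 × 10^12) / (4.4517 × 10^12) = 0.69688

Final answer:
(a) a = 2.226 × 10^12 m
(b) e = 0.6969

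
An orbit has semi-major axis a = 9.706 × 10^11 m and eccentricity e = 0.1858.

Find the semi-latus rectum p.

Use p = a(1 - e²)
a = 9.706 × 10^11 m
e = 0.1858,  e² = 0.0345216,  1 − e² = 0.965478
p = a(1 − e²) = 9.706 × 10^11 m × 0.965478 = 9.37093 × 10^11 m ≈ 9.371 × 10^11 m

Final answer: p = 9.371 × 10^11 m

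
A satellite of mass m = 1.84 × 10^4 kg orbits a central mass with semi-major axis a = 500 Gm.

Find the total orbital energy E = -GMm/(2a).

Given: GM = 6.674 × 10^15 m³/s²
a = 500 Gm = 5 × 10^11 m
GM = 6.674 × 10^15 m³/s²
2a = 1 × 10^12 m
GMm = 6.674 × 10^15 × 18400 = 1.22802 × 10^20 m³·kg/s²
E = −GMm/(2a) = -1.22802 × 10^8 J ≈ -122.8 MJ

Final answer: -122.8 MJ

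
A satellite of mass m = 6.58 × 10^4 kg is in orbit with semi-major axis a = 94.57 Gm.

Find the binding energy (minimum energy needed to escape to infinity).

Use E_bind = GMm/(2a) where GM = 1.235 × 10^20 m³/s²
a = 94.57 Gm = 9.457 × 10^10 m
GM = 1.235 × 10^20 m³/s²
m = 6.58 × 10^4 kg
GMm = 1.235 × 10^20 × 65800 = 8.1263 × 10^24 m³·kg/s²
2a = 1.8914 × 10^11 m
E_bind = GMm/(2a) = 4.29645 × 10^13 J ≈ 42.96 TJ

Final answer: 42.96 TJ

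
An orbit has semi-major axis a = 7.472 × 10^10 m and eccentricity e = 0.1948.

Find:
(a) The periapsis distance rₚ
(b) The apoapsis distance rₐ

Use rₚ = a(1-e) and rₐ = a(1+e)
a = 7.472 × 10^10 m
e = 0.1948:  1 − e = 0.8052,  1 + e = 1.1948
(a) rₚ = a(1 − e) = 7.472 × 10^10 m × 0.8052 = 6.01645 × 10^10 m ≈ 6.016 × 10^10 m
(b) rₐ = a(1 + e) = 7.472 × 10^10 m × 1.1948 = 8.92755 × 10^10 m ≈ 8.928 × 10^10 m

Final answer:
(a) rₚ = 6.016 × 10^10 m
(b) rₐ = 8.928 × 10^10 m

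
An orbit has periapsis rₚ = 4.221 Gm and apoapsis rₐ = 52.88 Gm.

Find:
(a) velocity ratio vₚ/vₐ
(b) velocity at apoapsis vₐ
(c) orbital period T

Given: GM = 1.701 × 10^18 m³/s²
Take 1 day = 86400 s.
rₚ = 4.221 Gm = 4.221 × 10^9 m
rₐ = 52.88 Gm = 5.288 × 10^10 m
GM = 1.701 × 10^18 m³/s²
a = (rₚ + rₐ)/2 = 2.85505 × 10^10 m
e = (rₐ − rₚ)/(rₐ + rₚ) = (4.8659 × 10^10) / (5.7101 × 10^10) = 0.852157
(a) vₚ/vₐ = rₐ/rₚ (angular momentum) = (5.288 × 10^10) / (4.221 × 10^9) = 12.5278 ≈ 12.53
(b) vₐ² = GM (2/rₐ − 1/a) = 1.701 × 10^18 × (3.78215 × 10^-11 − 3.50257 × 10^-11) = 4.7557 × 10^6 m²/s²;  vₐ = 2180.76 m/s ≈ 2.181 km/s
(c) a³ = 2.32724 × 10^31 m³;  T = 2π √(a³/GM) = 2π × 3.69886 × 10^6 s = 2.32407 × 10^7 s ≈ 269 days

Final answer:
(a) velocity ratio vₚ/vₐ = 12.53
(b) velocity at apoapsis vₐ = 2.181 km/s
(c) orbital period T = 269 days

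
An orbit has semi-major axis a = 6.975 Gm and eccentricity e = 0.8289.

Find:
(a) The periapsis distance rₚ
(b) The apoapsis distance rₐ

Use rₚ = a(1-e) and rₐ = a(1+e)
a = 6.975 Gm = 6.975 × 10^9 m
e = 0.8289:  1 − e = 0.1711,  1 + e = 1.8289
(a) rₚ = a(1 − e) = 6.975 × 10^9 m × 0.1711 = 1.19342 × 10^9 m ≈ 1.193 Gm
(b) rₐ = a(1 + e) = 6.975 × 10^9 m × 1.8289 = 1.27566 × 10^10 m ≈ 12.76 Gm

Final answer:
(a) rₚ = 1.193 Gm
(b) rₐ = 12.76 Gm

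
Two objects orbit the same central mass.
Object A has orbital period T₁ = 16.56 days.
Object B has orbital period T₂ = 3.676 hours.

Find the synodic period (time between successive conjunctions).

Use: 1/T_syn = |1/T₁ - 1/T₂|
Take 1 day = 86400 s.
T₁ = 16.56 days = 1.43078 × 10^6 s
T₂ = 3.676 hours = 13233.6 s
1/T₁ = 6.98918 × 10^-7 s⁻¹
1/T₂ = 7.55652 × 10^-5 s⁻¹
|1/T₁ − 1/T₂| = 7.48663 × 10^-5 s⁻¹
T_syn = 1 / |1/T₁ − 1/T₂| = 13357.1 s ≈ 3.71 hours

Final answer: T_syn = 3.71 hours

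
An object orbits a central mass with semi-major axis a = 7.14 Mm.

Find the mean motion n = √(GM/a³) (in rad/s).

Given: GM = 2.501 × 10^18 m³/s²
a = 7.14 Mm = 7.14 × 10^6 m
GM = 2.501 × 10^18 m³/s²
a³ = 3.63994 × 10^20 m³
GM/a³ = (2.501 × 10^18) / (3.63994 × 10^20) = 0.00687099 s⁻²
n = √(GM/a³) = 0.0828914 rad/s ≈ 0.08289 rad/s

Final answer: n = 0.08289 rad/s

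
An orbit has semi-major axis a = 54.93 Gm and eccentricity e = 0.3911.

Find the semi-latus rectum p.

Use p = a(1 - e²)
a = 54.93 Gm = 5.493 × 10^10 m
e = 0.3911,  e² = 0.152959,  1 − e² = 0.847041
p = a(1 − e²) = 5.493 × 10^10 m × 0.847041 = 4.6528 × 10^10 m ≈ 46.53 Gm

Final answer: p = 46.53 Gm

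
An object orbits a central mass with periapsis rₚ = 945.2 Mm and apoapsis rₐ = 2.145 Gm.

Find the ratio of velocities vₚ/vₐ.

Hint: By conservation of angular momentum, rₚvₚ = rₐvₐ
rₚ = 945.2 Mm = 9.452 × 10^8 m
rₐ = 2.145 Gm = 2.145 × 10^9 m
rₚvₚ = rₐvₐ  ⇒  vₚ/vₐ = rₐ/rₚ
vₚ/vₐ = (2.145 × 10^9) / (9.452 × 10^8) = 2.26936

Final answer: vₚ/vₐ = 2.269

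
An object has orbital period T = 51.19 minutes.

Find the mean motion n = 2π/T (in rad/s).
T = 51.19 minutes = 3071.4 s
n = 2π / 3071.4 s = 0.00204571 rad/s ≈ 0.002046 rad/s

Final answer: n = 0.002046 rad/s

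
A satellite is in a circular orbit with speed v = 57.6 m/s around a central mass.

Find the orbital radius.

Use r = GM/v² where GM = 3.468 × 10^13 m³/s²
v = 57.6 m/s
GM = 3.468 × 10^13 m³/s²
v² = 3317.76 m²/s²
r = GM/v² = (3.468 × 10^13) / 3317.76 = 1.04528 × 10^10 m ≈ 1.045 × 10^10 m

Final answer: 1.045 × 10^10 m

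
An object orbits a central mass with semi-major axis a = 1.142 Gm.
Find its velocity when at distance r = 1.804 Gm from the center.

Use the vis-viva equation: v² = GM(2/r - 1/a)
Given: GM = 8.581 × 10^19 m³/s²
a = 1.142 Gm = 1.142 × 10^9 m
r = 1.804 Gm = 1.804 × 10^9 m
GM = 8.581 × 10^19 m³/s²
2/r − 1/a = 1.10865 × 10^-9 − 8.75657 × 10^-10 = 2.32991 × 10^-10 m⁻¹
v² = GM (2/r − 1/a) = 1.99929 × 10^10 m²/s²
v = 141396 m/s ≈ 141.4 km/s

Final answer: 141.4 km/s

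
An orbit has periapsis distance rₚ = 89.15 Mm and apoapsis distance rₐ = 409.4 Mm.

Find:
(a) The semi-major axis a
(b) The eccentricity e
rₚ = 89.15 Mm = 8.915 × 10^7 m
rₐ = 409.4 Mm = 4.094 × 10^8 m
(a) a = (rₚ + rₐ)/2 = 2.49275 × 10^8 m ≈ 249.3 Mm
(b) e = (rₐ − rₚ)/(rₐ + rₚ) = (3.2025 × 10^8) / (4.9855 × 10^8) = 0.642363

Final answer:
(a) a = 249.3 Mm
(b) e = 0.6424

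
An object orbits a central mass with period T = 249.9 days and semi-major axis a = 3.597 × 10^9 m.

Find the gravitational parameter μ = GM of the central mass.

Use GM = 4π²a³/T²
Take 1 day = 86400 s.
T = 249.9 days = 2.15914 × 10^7 s
a = 3.597 × 10^9 m
a³ = 4.65395 × 10^28 m³
T² = 4.66187 × 10^14 s²
GM = 4π² × (4.65395 × 10^28) / (4.66187 × 10^14) = 3.94113 × 10^15 m³/s²
GM ≈ 3.941 × 10^15 m³/s²

Final answer: GM = 3.941 × 10^15 m³/s²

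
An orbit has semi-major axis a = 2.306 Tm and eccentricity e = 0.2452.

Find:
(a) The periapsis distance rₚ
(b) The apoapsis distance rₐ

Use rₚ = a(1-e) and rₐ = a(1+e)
a = 2.306 Tm = 2.306 × 10^12 m
e = 0.2452:  1 − e = 0.7548,  1 + e = 1.2452
(a) rₚ = a(1 − e) = 2.306 × 10^12 m × 0.7548 = 1.74057 × 10^12 m ≈ 1.741 Tm
(b) rₐ = a(1 + e) = 2.306 × 10^12 m × 1.2452 = 2.87143 × 10^12 m ≈ 2.871 Tm

Final answer:
(a) rₚ = 1.741 Tm
(b) rₐ = 2.871 Tm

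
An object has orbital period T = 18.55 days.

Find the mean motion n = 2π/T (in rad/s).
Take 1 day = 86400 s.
T = 18.55 days = 1.60272 × 10^6 s
n = 2π / (1.60272 × 10^6 s) = 3.92033 × 10^-6 rad/s ≈ 3.92 × 10^-6 rad/s

Final answer: n = 3.92 × 10^-6 rad/s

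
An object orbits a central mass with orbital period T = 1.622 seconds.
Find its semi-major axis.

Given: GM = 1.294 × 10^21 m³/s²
T = 1.622 seconds
GM = 1.294 × 10^21 m³/s²
Kepler's third law: a³ = GM T² / (4π²)
T² = 2.63088 s²
a³ = (1.294 × 10^21) × 2.63088 / (4π²) = 8.62335 × 10^19 m³
a = (a³)^(1/3) = 4.418 × 10^6 m ≈ 4.418 × 10^6 m

Final answer: 4.418 × 10^6 m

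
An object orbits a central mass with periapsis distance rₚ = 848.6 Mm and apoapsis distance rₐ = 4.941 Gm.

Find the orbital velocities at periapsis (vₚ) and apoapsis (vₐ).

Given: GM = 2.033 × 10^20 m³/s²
rₚ = 848.6 Mm = 8.486 × 10^8 m
rₐ = 4.941 Gm = 4.941 × 10^9 m
GM = 2.033 × 10^20 m³/s²
a = (rₚ + rₐ)/2 = 2.8948 × 10^9 m
Vis-viva: v² = GM (2/r − 1/a)
vₚ² = 2.033 × 10^20 × (2.35682 × 10^-9 − 3.45447 × 10^-10) = 4.08913 × 10^11 m²/s²
vₚ = 639463 m/s ≈ 639.5 km/s
vₐ² = 2.033 × 10^20 × (4.04776 × 10^-10 − 3.45447 × 10^-10) = 1.20617 × 10^10 m²/s²
vₐ = 109826 m/s ≈ 109.8 km/s

Final answer: vₚ = 639.5 km/s, vₐ = 109.8 km/s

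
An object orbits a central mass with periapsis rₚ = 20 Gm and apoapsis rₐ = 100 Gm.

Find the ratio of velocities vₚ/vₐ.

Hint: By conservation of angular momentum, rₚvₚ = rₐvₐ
rₚ = 20 Gm = 2 × 10^10 m
rₐ = 100 Gm = 1 × 10^11 m
rₚvₚ = rₐvₐ  ⇒  vₚ/vₐ = rₐ/rₚ
vₚ/vₐ = (1 × 10^11) / (2 × 10^10) = 5

Final answer: vₚ/vₐ = 5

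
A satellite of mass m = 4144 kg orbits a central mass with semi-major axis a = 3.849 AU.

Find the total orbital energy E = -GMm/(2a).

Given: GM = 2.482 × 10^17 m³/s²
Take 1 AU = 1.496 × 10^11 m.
a = 3.849 AU = 5.7581 × 10^11 m
GM = 2.482 × 10^17 m³/s²
2a = 1.15162 × 10^12 m
GMm = 2.482 × 10^17 × 4144 = 1.02854 × 10^21 m³·kg/s²
E = −GMm/(2a) = -8.93125 × 10^8 J ≈ -893.1 MJ

Final answer: -893.1 MJ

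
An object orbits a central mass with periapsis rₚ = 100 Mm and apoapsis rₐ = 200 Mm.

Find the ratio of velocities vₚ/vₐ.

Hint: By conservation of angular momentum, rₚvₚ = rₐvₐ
rₚ = 100 Mm = 1 × 10^8 m
rₐ = 200 Mm = 2 × 10^8 m
rₚvₚ = rₐvₐ  ⇒  vₚ/vₐ = rₐ/rₚ
vₚ/vₐ = (2 × 10^8) / (1 × 10^8) = 2

Final answer: vₚ/vₐ = 2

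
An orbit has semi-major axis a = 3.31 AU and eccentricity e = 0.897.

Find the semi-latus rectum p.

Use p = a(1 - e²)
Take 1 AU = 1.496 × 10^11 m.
a = 3.31 AU = 4.95176 × 10^11 m
e = 0.897,  e² = 0.804609,  1 − e² = 0.195391
p = a(1 − e²) = 4.95176 × 10^11 m × 0.195391 = 9.67529 × 10^10 m ≈ 0.6467 AU

Final answer: p = 0.6467 AU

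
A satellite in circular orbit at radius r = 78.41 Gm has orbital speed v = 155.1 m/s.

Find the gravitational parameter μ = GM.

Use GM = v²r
r = 78.41 Gm = 7.841 × 10^10 m
v = 155.1 m/s
v² = 24056 m²/s²
GM = v²r = 24056 × 7.841 × 10^10 = 1.88623 × 10^15 m³/s²
GM ≈ 1.886 × 10^15 m³/s²

Final answer: GM = 1.886 × 10^15 m³/s²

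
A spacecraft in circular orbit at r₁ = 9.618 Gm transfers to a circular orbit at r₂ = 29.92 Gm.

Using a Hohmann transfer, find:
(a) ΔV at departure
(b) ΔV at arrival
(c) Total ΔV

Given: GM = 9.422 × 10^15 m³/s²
r₁ = 9.618 Gm = 9.618 × 10^9 m
r₂ = 29.92 Gm = 2.992 × 10^10 m
GM = 9.422 × 10^15 m³/s²
Transfer ellipse: a_t = (r₁ + r₂)/2 = 1.9769 × 10^10 m
Circular speed at r₁: v₁ = √(GM/r₁) = 989.758 m/s
Transfer speed at r₁ (periapsis): v₁ₜ = √(GM(2/r₁ − 1/a_t)) = 1217.64 m/s
(a) ΔV₁ = v₁ₜ − v₁ = 227.878 m/s ≈ 227.9 m/s
Circular speed at r₂: v₂ = √(GM/r₂) = 561.165 m/s
Transfer speed at r₂ (apoapsis): v₂ₜ = √(GM(2/r₂ − 1/a_t)) = 391.418 m/s
(b) ΔV₂ = v₂ − v₂ₜ = 169.747 m/s ≈ 169.7 m/s
(c) ΔV_total = ΔV₁ + ΔV₂ = 397.625 m/s ≈ 397.6 m/s

Final answer:
(a) ΔV₁ = 227.9 m/s
(b) ΔV₂ = 169.7 m/s
(c) ΔV_total = 397.6 m/s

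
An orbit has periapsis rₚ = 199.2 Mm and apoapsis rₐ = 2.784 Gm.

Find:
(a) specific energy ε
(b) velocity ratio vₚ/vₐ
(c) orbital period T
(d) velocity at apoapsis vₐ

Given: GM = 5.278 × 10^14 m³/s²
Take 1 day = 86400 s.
rₚ = 199.2 Mm = 1.992 × 10^8 m
rₐ = 2.784 Gm = 2.784 × 10^9 m
GM = 5.278 × 10^14 m³/s²
a = (rₚ + rₐ)/2 = 1.4916 × 10^9 m
e = (rₐ − rₚ)/(rₐ + rₚ) = (2.5848 × 10^9) / (2.9832 × 10^9) = 0.866452
(a) 2a = 2.9832 × 10^9 m;  ε = −GM/(2a) = -176924 J/kg ≈ -176.9 kJ/kg
(b) vₚ/vₐ = rₐ/rₚ (angular momentum) = (2.784 × 10^9) / (1.992 × 10^8) = 13.9759 ≈ 13.98
(c) a³ = 3.31862 × 10^27 m³;  T = 2π √(a³/GM) = 2π × 2.50752 × 10^6 s = 1.57552 × 10^7 s ≈ 182.4 days
(d) vₐ² = GM (2/rₐ − 1/a) = 5.278 × 10^14 × (7.18391 × 10^-10 − 6.70421 × 10^-10) = 25318.4 m²/s²;  vₐ = 159.118 m/s ≈ 159.1 m/s

Final answer:
(a) specific energy ε = -176.9 kJ/kg
(b) velocity ratio vₚ/vₐ = 13.98
(c) orbital period T = 182.4 days
(d) velocity at apoapsis vₐ = 159.1 m/s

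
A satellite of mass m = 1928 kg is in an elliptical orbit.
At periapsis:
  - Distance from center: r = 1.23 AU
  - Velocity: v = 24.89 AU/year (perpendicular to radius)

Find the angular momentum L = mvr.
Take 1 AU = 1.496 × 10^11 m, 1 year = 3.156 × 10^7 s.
r = 1.23 AU = 1.84008 × 10^11 m
v = 24.89 AU/year = 117983 m/s
vr = 117983 × 1.84008 × 10^11 = 2.17098 × 10^16 m²/s
L = m × vr = 1928 × 2.17098 × 10^16 = 4.18565 × 10^19 kg·m²/s ≈ 4.186 × 10^19 kg·m²/s

Final answer: L = 4.186 × 10^19 kg·m²/s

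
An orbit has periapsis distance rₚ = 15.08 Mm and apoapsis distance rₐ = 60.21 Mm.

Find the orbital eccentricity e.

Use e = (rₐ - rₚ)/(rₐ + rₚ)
rₚ = 15.08 Mm = 1.508 × 10^7 m
rₐ = 60.21 Mm = 6.021 × 10^7 m
rₐ − rₚ = 4.513 × 10^7 m
rₐ + rₚ = 7.529 × 10^7 m
e = (rₐ − rₚ)/(rₐ + rₚ) = 0.599416

Final answer: e = 0.5994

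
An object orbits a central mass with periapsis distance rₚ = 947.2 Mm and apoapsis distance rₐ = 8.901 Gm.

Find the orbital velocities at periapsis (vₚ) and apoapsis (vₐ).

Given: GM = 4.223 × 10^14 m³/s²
rₚ = 947.2 Mm = 9.472 × 10^8 m
rₐ = 8.901 Gm = 8.901 × 10^9 m
GM = 4.223 × 10^14 m³/s²
a = (rₚ + rₐ)/2 = 4.9241 × 10^9 m
Vis-viva: v² = GM (2/r − 1/a)
vₚ² = 4.223 × 10^14 × (2.11149 × 10^-9 − 2.03083 × 10^-10) = 805919 m²/s²
vₚ = 897.73 m/s ≈ 897.7 m/s
vₐ² = 4.223 × 10^14 × (2.24694 × 10^-10 − 2.03083 × 10^-10) = 9126.35 m²/s²
vₐ = 95.5319 m/s ≈ 95.53 m/s

Final answer: vₚ = 897.7 m/s, vₐ = 95.53 m/s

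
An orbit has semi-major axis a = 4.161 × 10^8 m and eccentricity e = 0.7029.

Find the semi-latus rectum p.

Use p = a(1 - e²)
a = 4.161 × 10^8 m
e = 0.7029,  e² = 0.494068,  1 − e² = 0.505932
p = a(1 − e²) = 4.161 × 10^8 m × 0.505932 = 2.10518 × 10^8 m ≈ 2.105 × 10^8 m

Final answer: p = 2.105 × 10^8 m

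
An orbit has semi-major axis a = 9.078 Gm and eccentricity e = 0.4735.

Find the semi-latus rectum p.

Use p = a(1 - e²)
a = 9.078 Gm = 9.078 × 10^9 m
e = 0.4735,  e² = 0.224202,  1 − e² = 0.775798
p = a(1 − e²) = 9.078 × 10^9 m × 0.775798 = 7.04269 × 10^9 m ≈ 7.043 Gm

Final answer: p = 7.043 Gm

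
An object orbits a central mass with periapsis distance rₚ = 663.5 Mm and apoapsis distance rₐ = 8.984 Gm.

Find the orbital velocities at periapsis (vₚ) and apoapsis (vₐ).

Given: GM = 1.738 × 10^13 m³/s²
rₚ = 663.5 Mm = 6.635 × 10^8 m
rₐ = 8.984 Gm = 8.984 × 10^9 m
GM = 1.738 × 10^13 m³/s²
a = (rₚ + rₐ)/2 = 4.82375 × 10^9 m
Vis-viva: v² = GM (2/r − 1/a)
vₚ² = 1.738 × 10^13 × (3.01432 × 10^-9 − 2.07308 × 10^-10) = 48785.8 m²/s²
vₚ = 220.875 m/s ≈ 220.9 m/s
vₐ² = 1.738 × 10^13 × (2.22618 × 10^-10 − 2.07308 × 10^-10) = 266.095 m²/s²
vₐ = 16.3124 m/s ≈ 16.31 m/s

Final answer: vₚ = 220.9 m/s, vₐ = 16.31 m/s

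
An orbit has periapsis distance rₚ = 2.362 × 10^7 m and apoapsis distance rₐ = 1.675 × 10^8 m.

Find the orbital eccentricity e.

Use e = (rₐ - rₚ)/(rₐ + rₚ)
rₚ = 2.362 × 10^7 m
rₐ = 1.675 × 10^8 m
rₐ − rₚ = 1.4388 × 10^8 m
rₐ + rₚ = 1.9112 × 10^8 m
e = (rₐ − rₚ)/(rₐ + rₚ) = 0.752825

Final answer: e = 0.7528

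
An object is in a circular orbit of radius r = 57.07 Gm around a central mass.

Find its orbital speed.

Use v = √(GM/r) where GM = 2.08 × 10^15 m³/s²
r = 57.07 Gm = 5.707 × 10^10 m
GM = 2.08 × 10^15 m³/s²
GM/r = (2.08 × 10^15) / (5.707 × 10^10) = 36446.5 m²/s²
v = √(GM/r) = 190.91 m/s ≈ 190.9 m/s

Final answer: 190.9 m/s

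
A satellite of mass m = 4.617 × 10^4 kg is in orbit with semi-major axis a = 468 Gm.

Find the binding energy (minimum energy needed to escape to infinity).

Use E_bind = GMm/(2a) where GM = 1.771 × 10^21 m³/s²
a = 468 Gm = 4.68 × 10^11 m
GM = 1.771 × 10^21 m³/s²
m = 4.617 × 10^4 kg
GMm = 1.771 × 10^21 × 46170 = 8.17671 × 10^25 m³·kg/s²
2a = 9.36 × 10^11 m
E_bind = GMm/(2a) = 8.7358 × 10^13 J ≈ 87.36 TJ

Final answer: 87.36 TJ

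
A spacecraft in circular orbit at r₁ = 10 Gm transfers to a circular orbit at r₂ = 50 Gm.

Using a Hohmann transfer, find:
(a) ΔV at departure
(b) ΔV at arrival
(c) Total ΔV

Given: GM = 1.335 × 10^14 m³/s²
r₁ = 10 Gm = 1 × 10^10 m
r₂ = 50 Gm = 5 × 10^10 m
GM = 1.335 × 10^14 m³/s²
Transfer ellipse: a_t = (r₁ + r₂)/2 = 3 × 10^10 m
Circular speed at r₁: v₁ = √(GM/r₁) = 115.542 m/s
Transfer speed at r₁ (periapsis): v₁ₜ = √(GM(2/r₁ − 1/a_t)) = 149.164 m/s
(a) ΔV₁ = v₁ₜ − v₁ = 33.6221 m/s ≈ 33.62 m/s
Circular speed at r₂: v₂ = √(GM/r₂) = 51.672 m/s
Transfer speed at r₂ (apoapsis): v₂ₜ = √(GM(2/r₂ − 1/a_t)) = 29.8329 m/s
(b) ΔV₂ = v₂ − v₂ₜ = 21.8392 m/s ≈ 21.84 m/s
(c) ΔV_total = ΔV₁ + ΔV₂ = 55.4613 m/s ≈ 55.46 m/s

Final answer:
(a) ΔV₁ = 33.62 m/s
(b) ΔV₂ = 21.84 m/s
(c) ΔV_total = 55.46 m/s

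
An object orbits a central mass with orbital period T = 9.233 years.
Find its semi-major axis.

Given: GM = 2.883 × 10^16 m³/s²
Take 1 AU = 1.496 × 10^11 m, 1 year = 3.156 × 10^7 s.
T = 9.233 years = 2.91393 × 10^8 s
GM = 2.883 × 10^16 m³/s²
Kepler's third law: a³ = GM T² / (4π²)
T² = 8.49102 × 10^16 s²
a³ = (2.883 × 10^16) × (8.49102 × 10^16) / (4π²) = 6.20075 × 10^31 m³
a = (a³)^(1/3) = 3.95805 × 10^10 m ≈ 0.2646 AU

Final answer: 0.2646 AU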